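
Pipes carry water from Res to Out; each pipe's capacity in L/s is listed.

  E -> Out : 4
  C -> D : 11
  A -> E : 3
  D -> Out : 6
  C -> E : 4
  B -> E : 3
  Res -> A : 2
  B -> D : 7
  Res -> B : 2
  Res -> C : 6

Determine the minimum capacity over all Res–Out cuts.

Augment Res→A→E→Out: bottleneck 2, flow now 2.
Augment Res→B→D→Out: bottleneck 2, flow now 4.
Augment Res→C→D→Out: bottleneck 4, flow now 8.
Augment Res→C→E→Out: bottleneck 2, flow now 10.
No augmenting path remains; maximum flow = 10.
By max-flow min-cut, the minimum cut capacity equals the max flow.
In the residual graph, reachable from Res: {Res}.
Min-cut edges: Res→A (2), Res→B (2), Res→C (6); capacity 2 + 2 + 6 = 10.

10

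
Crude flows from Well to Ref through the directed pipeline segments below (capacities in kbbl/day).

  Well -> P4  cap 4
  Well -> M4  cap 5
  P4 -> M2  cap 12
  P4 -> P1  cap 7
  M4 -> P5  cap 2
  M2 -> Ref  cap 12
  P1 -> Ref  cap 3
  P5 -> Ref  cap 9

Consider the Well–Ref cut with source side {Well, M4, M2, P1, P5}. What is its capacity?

28

Edges leaving {Well, M4, M2, P1, P5}: Well→P4 (4), M2→Ref (12), P1→Ref (3), P5→Ref (9).
Cut capacity = 4 + 12 + 3 + 9 = 28.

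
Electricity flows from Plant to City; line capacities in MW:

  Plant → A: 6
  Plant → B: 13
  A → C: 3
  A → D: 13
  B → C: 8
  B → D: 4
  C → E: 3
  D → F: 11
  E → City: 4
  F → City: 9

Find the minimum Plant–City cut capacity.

12

Augment Plant→A→C→E→City: bottleneck 3, flow now 3.
Augment Plant→A→D→F→City: bottleneck 3, flow now 6.
Augment Plant→B→D→F→City: bottleneck 4, flow now 10.
Augment Plant→B→C→A→D→F→City: bottleneck 2, flow now 12. (uses reverse residual edge)
No augmenting path remains; maximum flow = 12.
By max-flow min-cut, the minimum cut capacity equals the max flow.
In the residual graph, reachable from Plant: {Plant, A, B, C, D, F}.
Min-cut edges: C→E (3), F→City (9); capacity 3 + 9 = 12.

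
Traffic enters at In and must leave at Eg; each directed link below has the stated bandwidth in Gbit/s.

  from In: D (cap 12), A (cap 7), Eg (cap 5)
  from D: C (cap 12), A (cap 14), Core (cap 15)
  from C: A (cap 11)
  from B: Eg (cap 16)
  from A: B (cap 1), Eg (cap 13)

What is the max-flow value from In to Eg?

19

Augment In→Eg: bottleneck 5, flow now 5.
Augment In→A→Eg: bottleneck 7, flow now 12.
Augment In→D→A→Eg: bottleneck 6, flow now 18.
Augment In→D→A→B→Eg: bottleneck 1, flow now 19.
No augmenting path remains; maximum flow = 19.
In the residual graph, reachable from In: {In, D, C, A, Core}.
Min-cut edges: In→Eg (5), A→B (1), A→Eg (13); capacity 5 + 1 + 13 = 19.
This cut is saturated, so no flow can exceed 19.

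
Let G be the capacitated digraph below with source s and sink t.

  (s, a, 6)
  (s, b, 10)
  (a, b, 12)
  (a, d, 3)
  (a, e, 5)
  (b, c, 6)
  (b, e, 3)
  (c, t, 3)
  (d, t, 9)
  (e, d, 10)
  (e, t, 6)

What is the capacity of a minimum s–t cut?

12

Augment s→a→d→t: bottleneck 3, flow now 3.
Augment s→a→e→t: bottleneck 3, flow now 6.
Augment s→b→c→t: bottleneck 3, flow now 9.
Augment s→b→e→t: bottleneck 3, flow now 12.
No augmenting path remains; maximum flow = 12.
By max-flow min-cut, the minimum cut capacity equals the max flow.
In the residual graph, reachable from s: {s, b, c}.
Min-cut edges: s→a (6), b→e (3), c→t (3); capacity 6 + 3 + 3 = 12.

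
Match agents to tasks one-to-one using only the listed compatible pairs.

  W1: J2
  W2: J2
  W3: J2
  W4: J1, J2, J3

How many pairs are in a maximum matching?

Unit-capacity flow: source→left, listed edges, right→sink; max matching = max flow.
Augmenting path W1→J2 (+1); matched 1.
Augmenting path W4→J1 (+1); matched 2.
No augmenting path remains; maximum matching = 2.
König certificate: {W4, J2} is a vertex cover of size 2 (every listed pair touches it), so no matching can be larger.

2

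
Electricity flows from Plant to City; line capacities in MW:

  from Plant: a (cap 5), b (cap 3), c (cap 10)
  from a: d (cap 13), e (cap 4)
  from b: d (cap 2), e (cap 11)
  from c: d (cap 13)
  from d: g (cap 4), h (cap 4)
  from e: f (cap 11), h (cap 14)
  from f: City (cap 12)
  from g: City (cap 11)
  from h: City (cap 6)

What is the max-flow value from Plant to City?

Augment Plant→a→d→g→City: bottleneck 4, flow now 4.
Augment Plant→a→d→h→City: bottleneck 1, flow now 5.
Augment Plant→b→d→h→City: bottleneck 2, flow now 7.
Augment Plant→b→e→f→City: bottleneck 1, flow now 8.
Augment Plant→c→d→h→City: bottleneck 1, flow now 9.
Augment Plant→c→d→a→e→f→City: bottleneck 4, flow now 13. (uses reverse residual edge)
Augment Plant→c→d→b→e→f→City: bottleneck 2, flow now 15. (uses reverse residual edge)
No augmenting path remains; maximum flow = 15.
In the residual graph, reachable from Plant: {Plant, a, c, d}.
Min-cut edges: Plant→b (3), a→e (4), d→g (4), d→h (4); capacity 3 + 4 + 4 + 4 = 15.
This cut is saturated, so no flow can exceed 15.

15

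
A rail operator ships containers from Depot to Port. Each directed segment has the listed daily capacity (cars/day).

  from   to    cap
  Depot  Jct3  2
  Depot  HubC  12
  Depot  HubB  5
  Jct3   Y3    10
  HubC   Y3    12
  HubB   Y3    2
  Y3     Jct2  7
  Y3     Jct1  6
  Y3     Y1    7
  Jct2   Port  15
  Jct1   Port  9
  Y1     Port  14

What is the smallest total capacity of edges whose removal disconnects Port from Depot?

16

Augment Depot→Jct3→Y3→Jct2→Port: bottleneck 2, flow now 2.
Augment Depot→HubC→Y3→Jct2→Port: bottleneck 5, flow now 7.
Augment Depot→HubC→Y3→Jct1→Port: bottleneck 6, flow now 13.
Augment Depot→HubC→Y3→Y1→Port: bottleneck 1, flow now 14.
Augment Depot→HubB→Y3→Y1→Port: bottleneck 2, flow now 16.
No augmenting path remains; maximum flow = 16.
By max-flow min-cut, the minimum cut capacity equals the max flow.
In the residual graph, reachable from Depot: {Depot, HubB}.
Min-cut edges: Depot→Jct3 (2), Depot→HubC (12), HubB→Y3 (2); capacity 2 + 12 + 2 = 16.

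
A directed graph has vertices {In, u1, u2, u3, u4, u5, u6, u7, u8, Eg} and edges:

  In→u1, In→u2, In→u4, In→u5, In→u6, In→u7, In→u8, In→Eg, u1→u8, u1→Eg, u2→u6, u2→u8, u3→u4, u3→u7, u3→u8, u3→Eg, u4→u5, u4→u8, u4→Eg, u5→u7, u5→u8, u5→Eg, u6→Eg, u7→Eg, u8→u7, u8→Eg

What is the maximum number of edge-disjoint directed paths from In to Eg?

7

Assign every edge capacity 1; by Menger, the answer equals the max flow.
Path In→Eg (+1); total 1.
Path In→u1→Eg (+1); total 2.
Path In→u4→Eg (+1); total 3.
Path In→u5→Eg (+1); total 4.
Path In→u6→Eg (+1); total 5.
Path In→u7→Eg (+1); total 6.
Path In→u8→Eg (+1); total 7.
No residual In→Eg path; max flow = 7.
Certifying cut of size 7: {In→Eg, In→u1, In→u4, In→u5, u6→Eg, u7→Eg, u8→Eg}.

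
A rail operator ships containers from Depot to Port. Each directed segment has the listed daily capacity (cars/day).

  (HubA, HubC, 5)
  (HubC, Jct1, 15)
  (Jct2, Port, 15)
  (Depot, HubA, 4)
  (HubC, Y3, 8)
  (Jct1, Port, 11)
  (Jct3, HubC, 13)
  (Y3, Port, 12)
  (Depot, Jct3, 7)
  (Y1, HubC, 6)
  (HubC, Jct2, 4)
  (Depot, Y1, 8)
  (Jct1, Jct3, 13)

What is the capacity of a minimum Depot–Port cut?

17

Augment Depot→Y1→HubC→Y3→Port: bottleneck 6, flow now 6.
Augment Depot→Jct3→HubC→Y3→Port: bottleneck 2, flow now 8.
Augment Depot→Jct3→HubC→Jct2→Port: bottleneck 4, flow now 12.
Augment Depot→Jct3→HubC→Jct1→Port: bottleneck 1, flow now 13.
Augment Depot→HubA→HubC→Jct1→Port: bottleneck 4, flow now 17.
No augmenting path remains; maximum flow = 17.
By max-flow min-cut, the minimum cut capacity equals the max flow.
In the residual graph, reachable from Depot: {Depot, Y1}.
Min-cut edges: Depot→Jct3 (7), Depot→HubA (4), Y1→HubC (6); capacity 7 + 4 + 6 = 17.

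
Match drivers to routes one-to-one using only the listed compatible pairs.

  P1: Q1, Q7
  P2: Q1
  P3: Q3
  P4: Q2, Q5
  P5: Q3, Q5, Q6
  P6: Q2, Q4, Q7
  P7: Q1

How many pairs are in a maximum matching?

6

Unit-capacity flow: source→left, listed edges, right→sink; max matching = max flow.
Augmenting path P1→Q1 (+1); matched 1.
Augmenting path P3→Q3 (+1); matched 2.
Augmenting path P4→Q2 (+1); matched 3.
Augmenting path P5→Q5 (+1); matched 4.
Augmenting path P6→Q4 (+1); matched 5.
Augmenting path P2→Q1→P1→Q7 (+1); matched 6.
No augmenting path remains; maximum matching = 6.
König certificate: {P1, P3, P4, P5, P6, Q1} is a vertex cover of size 6 (every listed pair touches it), so no matching can be larger.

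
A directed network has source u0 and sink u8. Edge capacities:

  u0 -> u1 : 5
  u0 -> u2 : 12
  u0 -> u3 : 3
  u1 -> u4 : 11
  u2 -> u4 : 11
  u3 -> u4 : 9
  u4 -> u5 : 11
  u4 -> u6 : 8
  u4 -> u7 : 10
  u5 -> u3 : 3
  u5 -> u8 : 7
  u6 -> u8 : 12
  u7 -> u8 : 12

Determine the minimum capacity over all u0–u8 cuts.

Augment u0→u1→u4→u5→u8: bottleneck 5, flow now 5.
Augment u0→u2→u4→u5→u8: bottleneck 2, flow now 7.
Augment u0→u2→u4→u6→u8: bottleneck 8, flow now 15.
Augment u0→u2→u4→u7→u8: bottleneck 1, flow now 16.
Augment u0→u3→u4→u7→u8: bottleneck 3, flow now 19.
No augmenting path remains; maximum flow = 19.
By max-flow min-cut, the minimum cut capacity equals the max flow.
In the residual graph, reachable from u0: {u0, u2}.
Min-cut edges: u0→u1 (5), u0→u3 (3), u2→u4 (11); capacity 5 + 3 + 11 = 19.

19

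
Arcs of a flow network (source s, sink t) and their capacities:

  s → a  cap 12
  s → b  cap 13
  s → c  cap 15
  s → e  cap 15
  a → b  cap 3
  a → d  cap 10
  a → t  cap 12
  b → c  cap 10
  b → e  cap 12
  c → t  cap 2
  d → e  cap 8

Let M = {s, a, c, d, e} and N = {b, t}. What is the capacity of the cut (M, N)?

30

Edges leaving {s, a, c, d, e}: s→b (13), a→b (3), a→t (12), c→t (2).
Cut capacity = 13 + 3 + 12 + 2 = 30.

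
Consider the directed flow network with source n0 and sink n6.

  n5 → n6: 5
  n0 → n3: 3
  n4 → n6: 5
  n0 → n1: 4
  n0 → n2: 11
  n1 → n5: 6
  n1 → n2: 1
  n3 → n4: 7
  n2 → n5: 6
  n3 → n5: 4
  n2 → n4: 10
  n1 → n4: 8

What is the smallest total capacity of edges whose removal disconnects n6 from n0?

10

Augment n0→n1→n4→n6: bottleneck 4, flow now 4.
Augment n0→n2→n4→n6: bottleneck 1, flow now 5.
Augment n0→n2→n5→n6: bottleneck 5, flow now 10.
No augmenting path remains; maximum flow = 10.
By max-flow min-cut, the minimum cut capacity equals the max flow.
In the residual graph, reachable from n0: {n0, n1, n2, n3, n4, n5}.
Min-cut edges: n4→n6 (5), n5→n6 (5); capacity 5 + 5 = 10.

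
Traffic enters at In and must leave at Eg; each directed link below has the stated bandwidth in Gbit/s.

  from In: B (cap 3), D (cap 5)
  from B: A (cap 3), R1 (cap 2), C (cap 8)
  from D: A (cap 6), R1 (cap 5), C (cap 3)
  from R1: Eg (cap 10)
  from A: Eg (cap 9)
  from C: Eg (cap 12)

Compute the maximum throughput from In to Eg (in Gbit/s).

8

Augment In→B→R1→Eg: bottleneck 2, flow now 2.
Augment In→B→A→Eg: bottleneck 1, flow now 3.
Augment In→D→R1→Eg: bottleneck 5, flow now 8.
No augmenting path remains; maximum flow = 8.
In the residual graph, reachable from In: {In}.
Min-cut edges: In→B (3), In→D (5); capacity 3 + 5 = 8.
This cut is saturated, so no flow can exceed 8.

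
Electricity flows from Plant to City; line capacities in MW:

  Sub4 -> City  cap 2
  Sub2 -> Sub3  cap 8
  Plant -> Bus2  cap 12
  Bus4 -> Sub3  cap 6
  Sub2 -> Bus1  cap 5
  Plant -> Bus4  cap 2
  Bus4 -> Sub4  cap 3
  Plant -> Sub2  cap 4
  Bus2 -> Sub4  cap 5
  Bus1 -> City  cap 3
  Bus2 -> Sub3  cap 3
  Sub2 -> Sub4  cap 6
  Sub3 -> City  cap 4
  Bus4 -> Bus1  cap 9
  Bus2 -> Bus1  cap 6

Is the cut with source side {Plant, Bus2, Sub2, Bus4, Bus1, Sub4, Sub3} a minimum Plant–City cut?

Given cut capacity: 3 + 2 + 4 = 9.
Augment Plant→Bus2→Bus1→City: bottleneck 3, flow now 3.
Augment Plant→Bus2→Sub4→City: bottleneck 2, flow now 5.
Augment Plant→Bus2→Sub3→City: bottleneck 3, flow now 8.
Augment Plant→Sub2→Sub3→City: bottleneck 1, flow now 9.
No augmenting path remains; maximum flow = 9.
Cut capacity 9 equals the max flow, so it is a minimum cut.

Yes — it is a minimum cut (capacity 9).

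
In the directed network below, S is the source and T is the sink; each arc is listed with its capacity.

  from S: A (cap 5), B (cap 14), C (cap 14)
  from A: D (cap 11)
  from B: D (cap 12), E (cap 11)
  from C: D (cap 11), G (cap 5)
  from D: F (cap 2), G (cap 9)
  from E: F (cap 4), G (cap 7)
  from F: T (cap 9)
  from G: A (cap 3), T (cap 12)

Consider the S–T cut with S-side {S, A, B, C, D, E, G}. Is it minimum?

Given cut capacity: 2 + 4 + 12 = 18.
Augment S→C→G→T: bottleneck 5, flow now 5.
Augment S→A→D→F→T: bottleneck 2, flow now 7.
Augment S→A→D→G→T: bottleneck 3, flow now 10.
Augment S→B→D→G→T: bottleneck 4, flow now 14.
Augment S→B→E→F→T: bottleneck 4, flow now 18.
No augmenting path remains; maximum flow = 18.
Cut capacity 18 equals the max flow, so it is a minimum cut.

Yes — it is a minimum cut (capacity 18).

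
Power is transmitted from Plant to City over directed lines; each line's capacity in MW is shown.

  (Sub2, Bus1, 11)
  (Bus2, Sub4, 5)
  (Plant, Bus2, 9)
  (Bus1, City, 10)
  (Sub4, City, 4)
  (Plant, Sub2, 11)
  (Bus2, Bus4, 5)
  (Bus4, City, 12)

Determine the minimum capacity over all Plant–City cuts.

Augment Plant→Bus2→Sub4→City: bottleneck 4, flow now 4.
Augment Plant→Bus2→Bus4→City: bottleneck 5, flow now 9.
Augment Plant→Sub2→Bus1→City: bottleneck 10, flow now 19.
No augmenting path remains; maximum flow = 19.
By max-flow min-cut, the minimum cut capacity equals the max flow.
In the residual graph, reachable from Plant: {Plant, Sub2, Bus1}.
Min-cut edges: Plant→Bus2 (9), Bus1→City (10); capacity 9 + 10 = 19.

19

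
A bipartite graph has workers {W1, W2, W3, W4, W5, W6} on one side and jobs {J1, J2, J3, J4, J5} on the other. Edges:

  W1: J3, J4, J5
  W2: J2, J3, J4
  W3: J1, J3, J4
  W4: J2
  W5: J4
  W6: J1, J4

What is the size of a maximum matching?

Unit-capacity flow: source→left, listed edges, right→sink; max matching = max flow.
Augmenting path W1→J3 (+1); matched 1.
Augmenting path W2→J2 (+1); matched 2.
Augmenting path W3→J1 (+1); matched 3.
Augmenting path W5→J4 (+1); matched 4.
Augmenting path W4→J2→W2→J3→W1→J5 (+1); matched 5.
No augmenting path remains; maximum matching = 5.
König certificate: {W1, J1, J2, J3, J4} is a vertex cover of size 5 (every listed pair touches it), so no matching can be larger.

5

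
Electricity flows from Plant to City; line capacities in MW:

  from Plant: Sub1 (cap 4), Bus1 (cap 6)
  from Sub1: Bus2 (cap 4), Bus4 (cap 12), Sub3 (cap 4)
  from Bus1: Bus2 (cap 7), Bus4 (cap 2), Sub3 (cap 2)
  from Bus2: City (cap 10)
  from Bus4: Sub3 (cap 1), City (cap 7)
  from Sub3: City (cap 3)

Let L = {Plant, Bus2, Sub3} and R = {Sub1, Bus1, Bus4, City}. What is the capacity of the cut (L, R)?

Edges leaving {Plant, Bus2, Sub3}: Plant→Sub1 (4), Plant→Bus1 (6), Bus2→City (10), Sub3→City (3).
Cut capacity = 4 + 6 + 10 + 3 = 23.

23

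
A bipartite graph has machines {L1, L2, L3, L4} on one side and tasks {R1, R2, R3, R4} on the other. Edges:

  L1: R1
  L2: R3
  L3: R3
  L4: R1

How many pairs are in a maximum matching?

Unit-capacity flow: source→left, listed edges, right→sink; max matching = max flow.
Augmenting path L1→R1 (+1); matched 1.
Augmenting path L2→R3 (+1); matched 2.
No augmenting path remains; maximum matching = 2.
König certificate: {R1, R3} is a vertex cover of size 2 (every listed pair touches it), so no matching can be larger.

2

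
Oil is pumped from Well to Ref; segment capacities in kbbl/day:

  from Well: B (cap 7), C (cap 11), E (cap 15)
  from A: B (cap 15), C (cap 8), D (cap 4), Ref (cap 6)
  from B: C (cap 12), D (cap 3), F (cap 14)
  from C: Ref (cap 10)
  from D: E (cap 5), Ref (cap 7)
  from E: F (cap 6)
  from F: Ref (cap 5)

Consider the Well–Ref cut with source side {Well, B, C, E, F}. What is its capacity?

18

Edges leaving {Well, B, C, E, F}: B→D (3), C→Ref (10), F→Ref (5).
Cut capacity = 3 + 10 + 5 = 18.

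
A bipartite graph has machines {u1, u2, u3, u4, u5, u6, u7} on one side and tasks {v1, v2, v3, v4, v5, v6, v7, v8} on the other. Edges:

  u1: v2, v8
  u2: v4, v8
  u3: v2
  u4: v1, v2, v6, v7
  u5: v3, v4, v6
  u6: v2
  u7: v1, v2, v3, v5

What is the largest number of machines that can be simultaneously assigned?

6

Unit-capacity flow: source→left, listed edges, right→sink; max matching = max flow.
Augmenting path u1→v2 (+1); matched 1.
Augmenting path u2→v4 (+1); matched 2.
Augmenting path u4→v1 (+1); matched 3.
Augmenting path u5→v3 (+1); matched 4.
Augmenting path u7→v5 (+1); matched 5.
Augmenting path u3→v2→u1→v8 (+1); matched 6.
No augmenting path remains; maximum matching = 6.
König certificate: {u1, u2, u4, u5, u7, v2} is a vertex cover of size 6 (every listed pair touches it), so no matching can be larger.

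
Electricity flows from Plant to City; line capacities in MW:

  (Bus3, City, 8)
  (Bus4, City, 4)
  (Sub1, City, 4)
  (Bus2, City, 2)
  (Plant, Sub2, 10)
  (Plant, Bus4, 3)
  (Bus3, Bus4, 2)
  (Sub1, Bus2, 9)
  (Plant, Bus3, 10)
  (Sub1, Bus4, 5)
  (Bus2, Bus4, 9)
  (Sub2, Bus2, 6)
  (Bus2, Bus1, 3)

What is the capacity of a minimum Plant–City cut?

Augment Plant→Bus3→City: bottleneck 8, flow now 8.
Augment Plant→Bus4→City: bottleneck 3, flow now 11.
Augment Plant→Sub2→Bus2→City: bottleneck 2, flow now 13.
Augment Plant→Bus3→Bus4→City: bottleneck 1, flow now 14.
No augmenting path remains; maximum flow = 14.
By max-flow min-cut, the minimum cut capacity equals the max flow.
In the residual graph, reachable from Plant: {Plant, Sub2, Bus3, Bus2, Bus4, Bus1}.
Min-cut edges: Bus3→City (8), Bus2→City (2), Bus4→City (4); capacity 8 + 2 + 4 = 14.

14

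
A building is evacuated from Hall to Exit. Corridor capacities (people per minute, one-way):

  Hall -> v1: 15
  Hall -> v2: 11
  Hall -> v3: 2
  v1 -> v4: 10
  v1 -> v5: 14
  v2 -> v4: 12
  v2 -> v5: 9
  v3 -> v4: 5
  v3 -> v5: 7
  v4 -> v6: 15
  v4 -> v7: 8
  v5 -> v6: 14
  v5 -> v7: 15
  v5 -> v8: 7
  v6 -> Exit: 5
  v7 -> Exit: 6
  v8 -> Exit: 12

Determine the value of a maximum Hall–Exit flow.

Augment Hall→v1→v4→v6→Exit: bottleneck 5, flow now 5.
Augment Hall→v1→v4→v7→Exit: bottleneck 5, flow now 10.
Augment Hall→v1→v5→v7→Exit: bottleneck 1, flow now 11.
Augment Hall→v1→v5→v8→Exit: bottleneck 4, flow now 15.
Augment Hall→v2→v5→v8→Exit: bottleneck 3, flow now 18.
No augmenting path remains; maximum flow = 18.
In the residual graph, reachable from Hall: {Hall, v1, v2, v3, v4, v5, v6, v7}.
Min-cut edges: v5→v8 (7), v6→Exit (5), v7→Exit (6); capacity 7 + 5 + 6 = 18.
This cut is saturated, so no flow can exceed 18.

18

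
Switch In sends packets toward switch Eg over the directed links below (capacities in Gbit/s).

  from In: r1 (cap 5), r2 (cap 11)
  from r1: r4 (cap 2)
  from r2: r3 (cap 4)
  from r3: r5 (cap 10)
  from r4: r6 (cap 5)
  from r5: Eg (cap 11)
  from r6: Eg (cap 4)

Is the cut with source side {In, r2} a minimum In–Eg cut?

No — its capacity is 9, but the minimum cut has capacity 6.

Given cut capacity: 5 + 4 = 9.
Augment In→r1→r4→r6→Eg: bottleneck 2, flow now 2.
Augment In→r2→r3→r5→Eg: bottleneck 4, flow now 6.
No augmenting path remains; maximum flow = 6.
In the residual graph, reachable from In: {In, r1, r2}.
Min-cut edges: r1→r4 (2), r2→r3 (4); capacity 2 + 4 = 6.
Cut capacity 9 exceeds the max flow 6, so it is not minimum.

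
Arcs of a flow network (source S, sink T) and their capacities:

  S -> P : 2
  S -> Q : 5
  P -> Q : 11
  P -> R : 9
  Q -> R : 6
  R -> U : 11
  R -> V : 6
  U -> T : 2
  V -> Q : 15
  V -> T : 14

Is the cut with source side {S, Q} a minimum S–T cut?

No — its capacity is 8, but the minimum cut has capacity 7.

Given cut capacity: 2 + 6 = 8.
Augment S→P→R→U→T: bottleneck 2, flow now 2.
Augment S→Q→R→V→T: bottleneck 5, flow now 7.
No augmenting path remains; maximum flow = 7.
In the residual graph, reachable from S: {S}.
Min-cut edges: S→P (2), S→Q (5); capacity 2 + 5 = 7.
Cut capacity 8 exceeds the max flow 7, so it is not minimum.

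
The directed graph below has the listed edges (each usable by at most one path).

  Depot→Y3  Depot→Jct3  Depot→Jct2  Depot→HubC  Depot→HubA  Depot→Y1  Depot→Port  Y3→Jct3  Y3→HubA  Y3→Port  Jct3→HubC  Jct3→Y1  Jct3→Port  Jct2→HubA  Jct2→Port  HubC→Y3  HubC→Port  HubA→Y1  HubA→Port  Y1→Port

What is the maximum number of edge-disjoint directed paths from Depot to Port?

Assign every edge capacity 1; by Menger, the answer equals the max flow.
Path Depot→Port (+1); total 1.
Path Depot→Y3→Port (+1); total 2.
Path Depot→Jct3→Port (+1); total 3.
Path Depot→Jct2→Port (+1); total 4.
Path Depot→HubC→Port (+1); total 5.
Path Depot→HubA→Port (+1); total 6.
Path Depot→Y1→Port (+1); total 7.
No residual Depot→Port path; max flow = 7.
Certifying cut of size 7: {Depot→HubA, Depot→HubC, Depot→Jct2, Depot→Jct3, Depot→Port, Depot→Y1, Depot→Y3}.

7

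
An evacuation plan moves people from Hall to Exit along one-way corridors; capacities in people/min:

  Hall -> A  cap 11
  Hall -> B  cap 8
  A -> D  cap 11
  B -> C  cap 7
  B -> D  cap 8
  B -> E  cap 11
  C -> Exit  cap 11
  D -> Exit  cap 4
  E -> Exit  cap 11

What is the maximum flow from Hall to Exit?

Augment Hall→A→D→Exit: bottleneck 4, flow now 4.
Augment Hall→B→C→Exit: bottleneck 7, flow now 11.
Augment Hall→B→E→Exit: bottleneck 1, flow now 12.
No augmenting path remains; maximum flow = 12.
In the residual graph, reachable from Hall: {Hall, A, D}.
Min-cut edges: Hall→B (8), D→Exit (4); capacity 8 + 4 = 12.
This cut is saturated, so no flow can exceed 12.

12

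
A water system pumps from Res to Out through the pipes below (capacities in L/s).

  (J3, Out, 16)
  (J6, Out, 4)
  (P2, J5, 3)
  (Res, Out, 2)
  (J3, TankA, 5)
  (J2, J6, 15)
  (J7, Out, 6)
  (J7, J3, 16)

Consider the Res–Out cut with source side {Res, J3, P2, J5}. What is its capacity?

Edges leaving {Res, J3, P2, J5}: Res→Out (2), J3→TankA (5), J3→Out (16).
Cut capacity = 2 + 5 + 16 = 23.

23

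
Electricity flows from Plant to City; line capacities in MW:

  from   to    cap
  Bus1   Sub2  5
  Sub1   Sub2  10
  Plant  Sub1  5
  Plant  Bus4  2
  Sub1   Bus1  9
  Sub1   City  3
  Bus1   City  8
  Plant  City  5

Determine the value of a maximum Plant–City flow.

10

Augment Plant→City: bottleneck 5, flow now 5.
Augment Plant→Sub1→City: bottleneck 3, flow now 8.
Augment Plant→Sub1→Bus1→City: bottleneck 2, flow now 10.
No augmenting path remains; maximum flow = 10.
In the residual graph, reachable from Plant: {Plant, Bus4}.
Min-cut edges: Plant→Sub1 (5), Plant→City (5); capacity 5 + 5 = 10.
This cut is saturated, so no flow can exceed 10.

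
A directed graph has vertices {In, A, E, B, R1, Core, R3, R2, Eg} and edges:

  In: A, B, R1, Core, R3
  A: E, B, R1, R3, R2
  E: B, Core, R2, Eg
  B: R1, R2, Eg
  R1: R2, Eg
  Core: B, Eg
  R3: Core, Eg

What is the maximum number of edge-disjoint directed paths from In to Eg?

Assign every edge capacity 1; by Menger, the answer equals the max flow.
Path In→B→Eg (+1); total 1.
Path In→R1→Eg (+1); total 2.
Path In→Core→Eg (+1); total 3.
Path In→R3→Eg (+1); total 4.
Path In→A→E→Eg (+1); total 5.
No residual In→Eg path; max flow = 5.
Certifying cut of size 5: {In→A, In→B, In→Core, In→R1, In→R3}.

5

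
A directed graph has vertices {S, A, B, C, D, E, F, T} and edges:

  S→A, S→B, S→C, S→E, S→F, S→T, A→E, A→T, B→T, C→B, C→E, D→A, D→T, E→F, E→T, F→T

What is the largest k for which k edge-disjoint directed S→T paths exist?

5

Assign every edge capacity 1; by Menger, the answer equals the max flow.
Path S→T (+1); total 1.
Path S→A→T (+1); total 2.
Path S→B→T (+1); total 3.
Path S→E→T (+1); total 4.
Path S→F→T (+1); total 5.
No residual S→T path; max flow = 5.
Certifying cut of size 5: {B→T, E→T, F→T, S→A, S→T}.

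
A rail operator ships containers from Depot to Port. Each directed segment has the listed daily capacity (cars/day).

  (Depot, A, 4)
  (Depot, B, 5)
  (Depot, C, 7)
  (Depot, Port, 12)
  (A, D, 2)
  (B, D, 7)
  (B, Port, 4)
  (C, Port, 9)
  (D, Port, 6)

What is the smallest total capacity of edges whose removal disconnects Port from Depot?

26

Augment Depot→Port: bottleneck 12, flow now 12.
Augment Depot→B→Port: bottleneck 4, flow now 16.
Augment Depot→C→Port: bottleneck 7, flow now 23.
Augment Depot→A→D→Port: bottleneck 2, flow now 25.
Augment Depot→B→D→Port: bottleneck 1, flow now 26.
No augmenting path remains; maximum flow = 26.
By max-flow min-cut, the minimum cut capacity equals the max flow.
In the residual graph, reachable from Depot: {Depot, A}.
Min-cut edges: Depot→B (5), Depot→C (7), Depot→Port (12), A→D (2); capacity 5 + 7 + 12 + 2 = 26.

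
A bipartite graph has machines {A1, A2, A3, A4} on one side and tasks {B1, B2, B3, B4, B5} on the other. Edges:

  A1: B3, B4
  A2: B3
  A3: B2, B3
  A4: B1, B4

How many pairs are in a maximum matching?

Unit-capacity flow: source→left, listed edges, right→sink; max matching = max flow.
Augmenting path A1→B3 (+1); matched 1.
Augmenting path A3→B2 (+1); matched 2.
Augmenting path A4→B1 (+1); matched 3.
Augmenting path A2→B3→A1→B4 (+1); matched 4.
No augmenting path remains; maximum matching = 4.
König certificate: {A1, A2, A3, A4} is a vertex cover of size 4 (every listed pair touches it), so no matching can be larger.

4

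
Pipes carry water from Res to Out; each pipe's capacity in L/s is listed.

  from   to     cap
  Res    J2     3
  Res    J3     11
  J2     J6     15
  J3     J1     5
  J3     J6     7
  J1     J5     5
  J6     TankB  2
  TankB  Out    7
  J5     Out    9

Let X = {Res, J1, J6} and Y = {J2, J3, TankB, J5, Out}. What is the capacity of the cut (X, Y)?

Edges leaving {Res, J1, J6}: Res→J2 (3), Res→J3 (11), J1→J5 (5), J6→TankB (2).
Cut capacity = 3 + 11 + 5 + 2 = 21.

21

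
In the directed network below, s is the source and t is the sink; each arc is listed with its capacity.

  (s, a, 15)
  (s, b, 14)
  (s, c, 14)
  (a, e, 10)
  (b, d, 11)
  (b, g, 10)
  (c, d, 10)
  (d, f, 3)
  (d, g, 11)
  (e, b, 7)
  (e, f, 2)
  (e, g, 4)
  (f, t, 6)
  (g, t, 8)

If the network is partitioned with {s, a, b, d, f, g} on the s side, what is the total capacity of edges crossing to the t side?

38

Edges leaving {s, a, b, d, f, g}: s→c (14), a→e (10), f→t (6), g→t (8).
Cut capacity = 14 + 10 + 6 + 8 = 38.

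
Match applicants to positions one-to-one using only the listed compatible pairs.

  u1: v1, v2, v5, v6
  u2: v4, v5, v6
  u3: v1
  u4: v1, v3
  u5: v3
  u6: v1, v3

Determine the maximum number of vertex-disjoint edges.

4

Unit-capacity flow: source→left, listed edges, right→sink; max matching = max flow.
Augmenting path u1→v1 (+1); matched 1.
Augmenting path u2→v4 (+1); matched 2.
Augmenting path u4→v3 (+1); matched 3.
Augmenting path u3→v1→u1→v2 (+1); matched 4.
No augmenting path remains; maximum matching = 4.
König certificate: {u1, u2, v1, v3} is a vertex cover of size 4 (every listed pair touches it), so no matching can be larger.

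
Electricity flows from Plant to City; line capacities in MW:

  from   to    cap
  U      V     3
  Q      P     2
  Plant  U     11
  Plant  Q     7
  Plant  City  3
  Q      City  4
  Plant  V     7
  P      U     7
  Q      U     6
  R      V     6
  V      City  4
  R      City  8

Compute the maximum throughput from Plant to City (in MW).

Augment Plant→City: bottleneck 3, flow now 3.
Augment Plant→Q→City: bottleneck 4, flow now 7.
Augment Plant→V→City: bottleneck 4, flow now 11.
No augmenting path remains; maximum flow = 11.
In the residual graph, reachable from Plant: {Plant, P, Q, U, V}.
Min-cut edges: Plant→City (3), Q→City (4), V→City (4); capacity 3 + 4 + 4 = 11.
This cut is saturated, so no flow can exceed 11.

11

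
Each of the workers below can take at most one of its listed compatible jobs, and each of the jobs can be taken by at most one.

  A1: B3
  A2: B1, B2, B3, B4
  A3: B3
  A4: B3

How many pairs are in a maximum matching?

2

Unit-capacity flow: source→left, listed edges, right→sink; max matching = max flow.
Augmenting path A1→B3 (+1); matched 1.
Augmenting path A2→B1 (+1); matched 2.
No augmenting path remains; maximum matching = 2.
König certificate: {A2, B3} is a vertex cover of size 2 (every listed pair touches it), so no matching can be larger.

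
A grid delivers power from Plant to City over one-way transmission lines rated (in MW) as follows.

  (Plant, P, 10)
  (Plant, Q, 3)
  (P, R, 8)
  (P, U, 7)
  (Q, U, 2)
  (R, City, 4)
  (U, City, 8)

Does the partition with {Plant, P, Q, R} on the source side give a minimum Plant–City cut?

No — its capacity is 13, but the minimum cut has capacity 12.

Given cut capacity: 7 + 2 + 4 = 13.
Augment Plant→P→R→City: bottleneck 4, flow now 4.
Augment Plant→P→U→City: bottleneck 6, flow now 10.
Augment Plant→Q→U→City: bottleneck 2, flow now 12.
No augmenting path remains; maximum flow = 12.
In the residual graph, reachable from Plant: {Plant, Q}.
Min-cut edges: Plant→P (10), Q→U (2); capacity 10 + 2 = 12.
Cut capacity 13 exceeds the max flow 12, so it is not minimum.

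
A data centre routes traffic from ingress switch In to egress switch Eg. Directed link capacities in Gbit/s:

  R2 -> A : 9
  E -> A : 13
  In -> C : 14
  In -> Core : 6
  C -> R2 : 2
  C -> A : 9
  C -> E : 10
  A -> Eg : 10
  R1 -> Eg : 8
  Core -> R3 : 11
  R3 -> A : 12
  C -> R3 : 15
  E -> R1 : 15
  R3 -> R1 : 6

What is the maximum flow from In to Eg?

18

Augment In→C→A→Eg: bottleneck 9, flow now 9.
Augment In→C→R2→A→Eg: bottleneck 1, flow now 10.
Augment In→C→R3→R1→Eg: bottleneck 4, flow now 14.
Augment In→Core→R3→R1→Eg: bottleneck 2, flow now 16.
Augment In→Core→R3→C→E→R1→Eg: bottleneck 2, flow now 18. (uses reverse residual edge)
No augmenting path remains; maximum flow = 18.
In the residual graph, reachable from In: {In, C, Core, R2, R3, E, A, R1}.
Min-cut edges: A→Eg (10), R1→Eg (8); capacity 10 + 8 = 18.
This cut is saturated, so no flow can exceed 18.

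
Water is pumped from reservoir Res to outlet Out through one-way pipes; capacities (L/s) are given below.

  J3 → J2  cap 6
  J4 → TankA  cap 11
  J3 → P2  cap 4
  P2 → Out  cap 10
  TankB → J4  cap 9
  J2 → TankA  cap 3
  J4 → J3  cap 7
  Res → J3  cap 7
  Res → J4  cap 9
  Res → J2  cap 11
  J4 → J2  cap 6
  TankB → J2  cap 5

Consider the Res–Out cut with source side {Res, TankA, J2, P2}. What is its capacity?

Edges leaving {Res, TankA, J2, P2}: Res→J4 (9), Res→J3 (7), P2→Out (10).
Cut capacity = 9 + 7 + 10 = 26.

26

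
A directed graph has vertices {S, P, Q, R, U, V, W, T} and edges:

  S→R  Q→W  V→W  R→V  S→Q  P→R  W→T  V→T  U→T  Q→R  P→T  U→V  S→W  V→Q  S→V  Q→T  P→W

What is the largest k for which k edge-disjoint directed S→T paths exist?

3

Assign every edge capacity 1; by Menger, the answer equals the max flow.
Path S→Q→T (+1); total 1.
Path S→V→T (+1); total 2.
Path S→W→T (+1); total 3.
No residual S→T path; max flow = 3.
Certifying cut of size 3: {Q→T, V→T, W→T}.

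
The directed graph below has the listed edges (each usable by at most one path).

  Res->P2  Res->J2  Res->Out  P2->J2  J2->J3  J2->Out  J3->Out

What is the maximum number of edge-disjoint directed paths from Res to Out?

Assign every edge capacity 1; by Menger, the answer equals the max flow.
Path Res→Out (+1); total 1.
Path Res→J2→Out (+1); total 2.
Path Res→P2→J2→J3→Out (+1); total 3.
No residual Res→Out path; max flow = 3.
Certifying cut of size 3: {Res→J2, Res→Out, Res→P2}.

3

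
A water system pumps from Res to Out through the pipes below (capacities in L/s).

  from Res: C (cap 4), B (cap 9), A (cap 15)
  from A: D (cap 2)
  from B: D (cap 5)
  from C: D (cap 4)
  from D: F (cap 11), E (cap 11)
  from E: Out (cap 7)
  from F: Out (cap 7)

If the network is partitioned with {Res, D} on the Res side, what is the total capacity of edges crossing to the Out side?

Edges leaving {Res, D}: Res→A (15), Res→B (9), Res→C (4), D→E (11), D→F (11).
Cut capacity = 15 + 9 + 4 + 11 + 11 = 50.

50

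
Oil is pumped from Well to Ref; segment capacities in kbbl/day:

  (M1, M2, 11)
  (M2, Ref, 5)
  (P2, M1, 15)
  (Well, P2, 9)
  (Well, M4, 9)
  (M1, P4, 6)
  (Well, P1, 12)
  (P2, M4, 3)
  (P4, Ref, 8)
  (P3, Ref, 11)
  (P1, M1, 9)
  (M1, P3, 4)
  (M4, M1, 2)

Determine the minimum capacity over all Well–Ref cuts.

15

Augment Well→M4→M1→P3→Ref: bottleneck 2, flow now 2.
Augment Well→P2→M1→P3→Ref: bottleneck 2, flow now 4.
Augment Well→P2→M1→M2→Ref: bottleneck 5, flow now 9.
Augment Well→P2→M1→P4→Ref: bottleneck 2, flow now 11.
Augment Well→P1→M1→P4→Ref: bottleneck 4, flow now 15.
No augmenting path remains; maximum flow = 15.
By max-flow min-cut, the minimum cut capacity equals the max flow.
In the residual graph, reachable from Well: {Well, M4, P2, P1, M1, M2}.
Min-cut edges: M1→P3 (4), M1→P4 (6), M2→Ref (5); capacity 4 + 6 + 5 = 15.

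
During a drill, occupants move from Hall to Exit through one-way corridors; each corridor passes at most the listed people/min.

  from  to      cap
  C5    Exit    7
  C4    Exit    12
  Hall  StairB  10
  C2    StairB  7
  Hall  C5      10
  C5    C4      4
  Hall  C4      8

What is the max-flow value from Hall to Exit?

18

Augment Hall→C4→Exit: bottleneck 8, flow now 8.
Augment Hall→C5→Exit: bottleneck 7, flow now 15.
Augment Hall→C5→C4→Exit: bottleneck 3, flow now 18.
No augmenting path remains; maximum flow = 18.
In the residual graph, reachable from Hall: {Hall, StairB}.
Min-cut edges: Hall→C4 (8), Hall→C5 (10); capacity 8 + 10 = 18.
This cut is saturated, so no flow can exceed 18.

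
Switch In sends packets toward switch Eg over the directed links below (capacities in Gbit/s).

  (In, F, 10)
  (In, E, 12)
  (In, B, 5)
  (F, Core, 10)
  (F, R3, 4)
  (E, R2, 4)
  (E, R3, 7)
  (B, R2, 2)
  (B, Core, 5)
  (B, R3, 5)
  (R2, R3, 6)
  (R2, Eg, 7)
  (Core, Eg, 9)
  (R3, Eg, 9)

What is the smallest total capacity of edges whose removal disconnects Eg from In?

Augment In→F→Core→Eg: bottleneck 9, flow now 9.
Augment In→F→R3→Eg: bottleneck 1, flow now 10.
Augment In→E→R2→Eg: bottleneck 4, flow now 14.
Augment In→E→R3→Eg: bottleneck 7, flow now 21.
Augment In→B→R2→Eg: bottleneck 2, flow now 23.
Augment In→B→R3→Eg: bottleneck 1, flow now 24.
No augmenting path remains; maximum flow = 24.
By max-flow min-cut, the minimum cut capacity equals the max flow.
In the residual graph, reachable from In: {In, F, E, B, Core, R3}.
Min-cut edges: E→R2 (4), B→R2 (2), Core→Eg (9), R3→Eg (9); capacity 4 + 2 + 9 + 9 = 24.

24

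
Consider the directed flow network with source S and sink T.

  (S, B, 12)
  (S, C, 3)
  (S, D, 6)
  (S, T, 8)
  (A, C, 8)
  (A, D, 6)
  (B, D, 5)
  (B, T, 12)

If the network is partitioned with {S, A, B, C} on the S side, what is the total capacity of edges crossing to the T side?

37

Edges leaving {S, A, B, C}: S→D (6), S→T (8), A→D (6), B→D (5), B→T (12).
Cut capacity = 6 + 8 + 6 + 5 + 12 = 37.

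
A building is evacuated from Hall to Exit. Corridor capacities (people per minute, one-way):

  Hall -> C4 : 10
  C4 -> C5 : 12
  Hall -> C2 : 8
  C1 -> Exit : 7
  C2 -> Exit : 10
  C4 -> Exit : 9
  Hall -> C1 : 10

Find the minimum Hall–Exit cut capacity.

24

Augment Hall→C4→Exit: bottleneck 9, flow now 9.
Augment Hall→C1→Exit: bottleneck 7, flow now 16.
Augment Hall→C2→Exit: bottleneck 8, flow now 24.
No augmenting path remains; maximum flow = 24.
By max-flow min-cut, the minimum cut capacity equals the max flow.
In the residual graph, reachable from Hall: {Hall, C4, C1, C5}.
Min-cut edges: Hall→C2 (8), C4→Exit (9), C1→Exit (7); capacity 8 + 9 + 7 = 24.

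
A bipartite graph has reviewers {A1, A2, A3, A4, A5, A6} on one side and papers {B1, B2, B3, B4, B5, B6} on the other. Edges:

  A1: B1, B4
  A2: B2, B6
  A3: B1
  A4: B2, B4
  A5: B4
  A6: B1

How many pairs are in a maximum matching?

4

Unit-capacity flow: source→left, listed edges, right→sink; max matching = max flow.
Augmenting path A1→B1 (+1); matched 1.
Augmenting path A2→B2 (+1); matched 2.
Augmenting path A4→B4 (+1); matched 3.
Augmenting path A5→B4→A4→B2→A2→B6 (+1); matched 4.
No augmenting path remains; maximum matching = 4.
König certificate: {A2, A4, B1, B4} is a vertex cover of size 4 (every listed pair touches it), so no matching can be larger.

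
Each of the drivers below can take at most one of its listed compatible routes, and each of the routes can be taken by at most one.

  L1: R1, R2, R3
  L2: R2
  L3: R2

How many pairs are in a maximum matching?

Unit-capacity flow: source→left, listed edges, right→sink; max matching = max flow.
Augmenting path L1→R1 (+1); matched 1.
Augmenting path L2→R2 (+1); matched 2.
No augmenting path remains; maximum matching = 2.
König certificate: {L1, R2} is a vertex cover of size 2 (every listed pair touches it), so no matching can be larger.

2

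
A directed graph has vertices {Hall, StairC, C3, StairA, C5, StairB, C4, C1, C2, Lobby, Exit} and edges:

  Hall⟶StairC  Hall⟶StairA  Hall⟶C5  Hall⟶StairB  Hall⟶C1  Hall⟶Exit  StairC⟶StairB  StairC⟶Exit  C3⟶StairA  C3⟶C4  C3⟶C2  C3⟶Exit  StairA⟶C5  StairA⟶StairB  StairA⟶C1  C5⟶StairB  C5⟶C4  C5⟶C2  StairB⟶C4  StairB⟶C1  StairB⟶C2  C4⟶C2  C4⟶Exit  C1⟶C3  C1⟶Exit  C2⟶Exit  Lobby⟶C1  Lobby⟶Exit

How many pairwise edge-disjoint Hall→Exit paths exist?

6

Assign every edge capacity 1; by Menger, the answer equals the max flow.
Path Hall→Exit (+1); total 1.
Path Hall→StairC→Exit (+1); total 2.
Path Hall→C1→Exit (+1); total 3.
Path Hall→C5→C4→Exit (+1); total 4.
Path Hall→StairB→C2→Exit (+1); total 5.
Path Hall→StairA→C1→C3→Exit (+1); total 6.
No residual Hall→Exit path; max flow = 6.
Certifying cut of size 6: {Hall→C1, Hall→C5, Hall→Exit, Hall→StairA, Hall→StairB, Hall→StairC}.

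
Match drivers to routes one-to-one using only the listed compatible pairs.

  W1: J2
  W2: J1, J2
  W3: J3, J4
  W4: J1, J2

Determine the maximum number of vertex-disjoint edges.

3

Unit-capacity flow: source→left, listed edges, right→sink; max matching = max flow.
Augmenting path W1→J2 (+1); matched 1.
Augmenting path W2→J1 (+1); matched 2.
Augmenting path W3→J3 (+1); matched 3.
No augmenting path remains; maximum matching = 3.
König certificate: {W3, J1, J2} is a vertex cover of size 3 (every listed pair touches it), so no matching can be larger.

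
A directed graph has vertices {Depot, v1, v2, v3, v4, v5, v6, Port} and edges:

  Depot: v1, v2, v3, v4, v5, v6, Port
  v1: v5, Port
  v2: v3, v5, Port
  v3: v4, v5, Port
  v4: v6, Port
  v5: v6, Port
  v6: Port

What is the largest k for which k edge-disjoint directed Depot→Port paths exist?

Assign every edge capacity 1; by Menger, the answer equals the max flow.
Path Depot→Port (+1); total 1.
Path Depot→v1→Port (+1); total 2.
Path Depot→v2→Port (+1); total 3.
Path Depot→v3→Port (+1); total 4.
Path Depot→v4→Port (+1); total 5.
Path Depot→v5→Port (+1); total 6.
Path Depot→v6→Port (+1); total 7.
No residual Depot→Port path; max flow = 7.
Certifying cut of size 7: {Depot→Port, Depot→v1, Depot→v2, Depot→v3, Depot→v4, Depot→v5, Depot→v6}.

7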